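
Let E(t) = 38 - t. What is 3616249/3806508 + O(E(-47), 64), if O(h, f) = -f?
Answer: -240000263/3806508 ≈ -63.050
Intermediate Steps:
3616249/3806508 + O(E(-47), 64) = 3616249/3806508 - 1*64 = 3616249*(1/3806508) - 64 = 3616249/3806508 - 64 = -240000263/3806508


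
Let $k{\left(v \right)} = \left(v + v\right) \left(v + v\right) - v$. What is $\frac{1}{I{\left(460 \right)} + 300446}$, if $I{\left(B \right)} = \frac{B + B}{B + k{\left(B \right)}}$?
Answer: $\frac{920}{276410321} \approx 3.3284 \cdot 10^{-6}$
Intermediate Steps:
$k{\left(v \right)} = - v + 4 v^{2}$ ($k{\left(v \right)} = 2 v 2 v - v = 4 v^{2} - v = - v + 4 v^{2}$)
$I{\left(B \right)} = \frac{2 B}{B + B \left(-1 + 4 B\right)}$ ($I{\left(B \right)} = \frac{B + B}{B + B \left(-1 + 4 B\right)} = \frac{2 B}{B + B \left(-1 + 4 B\right)}$)
$\frac{1}{I{\left(460 \right)} + 300446} = \frac{1}{\frac{1}{2 \cdot 460} + 300446} = \frac{1}{\frac{1}{2} \cdot \frac{1}{460} + 300446} = \frac{1}{\frac{1}{920} + 300446} = \frac{1}{\frac{276410321}{920}} = \frac{920}{276410321}$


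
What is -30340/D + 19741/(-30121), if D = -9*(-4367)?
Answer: -1689751663/1183845663 ≈ -1.4273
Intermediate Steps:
D = 39303
-30340/D + 19741/(-30121) = -30340/39303 + 19741/(-30121) = -30340*1/39303 + 19741*(-1/30121) = -30340/39303 - 19741/30121 = -1689751663/1183845663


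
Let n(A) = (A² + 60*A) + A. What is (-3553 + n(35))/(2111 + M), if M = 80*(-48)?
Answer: 193/1729 ≈ 0.11163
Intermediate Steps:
n(A) = A² + 61*A
M = -3840
(-3553 + n(35))/(2111 + M) = (-3553 + 35*(61 + 35))/(2111 - 3840) = (-3553 + 35*96)/(-1729) = (-3553 + 3360)*(-1/1729) = -193*(-1/1729) = 193/1729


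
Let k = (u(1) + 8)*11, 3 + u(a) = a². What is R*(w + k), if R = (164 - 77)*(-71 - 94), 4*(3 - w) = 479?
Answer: 2914065/4 ≈ 7.2852e+5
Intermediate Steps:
u(a) = -3 + a²
w = -467/4 (w = 3 - ¼*479 = 3 - 479/4 = -467/4 ≈ -116.75)
k = 66 (k = ((-3 + 1²) + 8)*11 = ((-3 + 1) + 8)*11 = (-2 + 8)*11 = 6*11 = 66)
R = -14355 (R = 87*(-165) = -14355)
R*(w + k) = -14355*(-467/4 + 66) = -14355*(-203/4) = 2914065/4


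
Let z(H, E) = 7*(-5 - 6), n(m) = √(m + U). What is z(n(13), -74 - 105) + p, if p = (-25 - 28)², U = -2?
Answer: 2732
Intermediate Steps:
n(m) = √(-2 + m) (n(m) = √(m - 2) = √(-2 + m))
p = 2809 (p = (-53)² = 2809)
z(H, E) = -77 (z(H, E) = 7*(-11) = -77)
z(n(13), -74 - 105) + p = -77 + 2809 = 2732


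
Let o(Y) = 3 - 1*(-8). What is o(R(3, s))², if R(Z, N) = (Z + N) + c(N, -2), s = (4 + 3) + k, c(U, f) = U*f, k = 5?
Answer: 121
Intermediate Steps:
s = 12 (s = (4 + 3) + 5 = 7 + 5 = 12)
R(Z, N) = Z - N (R(Z, N) = (Z + N) + N*(-2) = (N + Z) - 2*N = Z - N)
o(Y) = 11 (o(Y) = 3 + 8 = 11)
o(R(3, s))² = 11² = 121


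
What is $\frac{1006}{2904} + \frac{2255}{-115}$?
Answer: $- \frac{643283}{33396} \approx -19.262$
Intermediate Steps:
$\frac{1006}{2904} + \frac{2255}{-115} = 1006 \cdot \frac{1}{2904} + 2255 \left(- \frac{1}{115}\right) = \frac{503}{1452} - \frac{451}{23} = - \frac{643283}{33396}$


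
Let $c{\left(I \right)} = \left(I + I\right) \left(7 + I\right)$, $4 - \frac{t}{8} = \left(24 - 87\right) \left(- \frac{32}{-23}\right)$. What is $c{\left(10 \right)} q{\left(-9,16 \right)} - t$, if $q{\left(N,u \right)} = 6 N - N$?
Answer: $- \frac{368764}{23} \approx -16033.0$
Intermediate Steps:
$q{\left(N,u \right)} = 5 N$
$t = \frac{16864}{23}$ ($t = 32 - 8 \left(24 - 87\right) \left(- \frac{32}{-23}\right) = 32 - 8 \left(- 63 \left(\left(-32\right) \left(- \frac{1}{23}\right)\right)\right) = 32 - 8 \left(\left(-63\right) \frac{32}{23}\right) = 32 - - \frac{16128}{23} = 32 + \frac{16128}{23} = \frac{16864}{23} \approx 733.22$)
$c{\left(I \right)} = 2 I \left(7 + I\right)$
$c{\left(10 \right)} q{\left(-9,16 \right)} - t = 2 \cdot 10 \left(7 + 10\right) 5 \left(-9\right) - \frac{16864}{23} = 2 \cdot 10 \cdot 17 \left(-45\right) - \frac{16864}{23} = 340 \left(-45\right) - \frac{16864}{23} = -15300 - \frac{16864}{23} = - \frac{368764}{23}$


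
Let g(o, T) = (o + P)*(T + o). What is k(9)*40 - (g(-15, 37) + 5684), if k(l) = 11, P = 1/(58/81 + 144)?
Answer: -28801845/5861 ≈ -4914.1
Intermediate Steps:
P = 81/11722 (P = 1/(58*(1/81) + 144) = 1/(58/81 + 144) = 1/(11722/81) = 81/11722 ≈ 0.0069101)
g(o, T) = (81/11722 + o)*(T + o) (g(o, T) = (o + 81/11722)*(T + o) = (81/11722 + o)*(T + o))
k(9)*40 - (g(-15, 37) + 5684) = 11*40 - (((-15)² + (81/11722)*37 + (81/11722)*(-15) + 37*(-15)) + 5684) = 440 - ((225 + 2997/11722 - 1215/11722 - 555) + 5684) = 440 - (-1933239/5861 + 5684) = 440 - 1*31380685/5861 = 440 - 31380685/5861 = -28801845/5861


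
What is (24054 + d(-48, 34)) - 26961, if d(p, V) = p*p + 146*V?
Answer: 4361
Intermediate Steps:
d(p, V) = p**2 + 146*V
(24054 + d(-48, 34)) - 26961 = (24054 + ((-48)**2 + 146*34)) - 26961 = (24054 + (2304 + 4964)) - 26961 = (24054 + 7268) - 26961 = 31322 - 26961 = 4361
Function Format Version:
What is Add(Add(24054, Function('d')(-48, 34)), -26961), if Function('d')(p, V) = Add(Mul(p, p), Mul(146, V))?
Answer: 4361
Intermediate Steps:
Function('d')(p, V) = Add(Pow(p, 2), Mul(146, V))
Add(Add(24054, Function('d')(-48, 34)), -26961) = Add(Add(24054, Add(Pow(-48, 2), Mul(146, 34))), -26961) = Add(Add(24054, Add(2304, 4964)), -26961) = Add(Add(24054, 7268), -26961) = Add(31322, -26961) = 4361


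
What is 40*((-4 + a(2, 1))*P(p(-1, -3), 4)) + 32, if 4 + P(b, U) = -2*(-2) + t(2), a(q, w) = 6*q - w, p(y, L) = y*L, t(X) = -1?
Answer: -248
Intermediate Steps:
p(y, L) = L*y
a(q, w) = -w + 6*q
P(b, U) = -1 (P(b, U) = -4 + (-2*(-2) - 1) = -4 + (4 - 1) = -4 + 3 = -1)
40*((-4 + a(2, 1))*P(p(-1, -3), 4)) + 32 = 40*((-4 + (-1*1 + 6*2))*(-1)) + 32 = 40*((-4 + (-1 + 12))*(-1)) + 32 = 40*((-4 + 11)*(-1)) + 32 = 40*(7*(-1)) + 32 = 40*(-7) + 32 = -280 + 32 = -248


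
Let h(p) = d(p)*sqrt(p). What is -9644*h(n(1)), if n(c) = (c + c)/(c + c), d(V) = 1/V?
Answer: -9644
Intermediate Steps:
n(c) = 1 (n(c) = (2*c)/((2*c)) = (2*c)*(1/(2*c)) = 1)
h(p) = 1/sqrt(p) (h(p) = sqrt(p)/p = 1/sqrt(p))
-9644*h(n(1)) = -9644/sqrt(1) = -9644*1 = -9644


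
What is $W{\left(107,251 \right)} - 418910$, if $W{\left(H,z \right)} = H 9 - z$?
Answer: $-418198$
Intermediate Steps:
$W{\left(H,z \right)} = - z + 9 H$ ($W{\left(H,z \right)} = 9 H - z = - z + 9 H$)
$W{\left(107,251 \right)} - 418910 = \left(\left(-1\right) 251 + 9 \cdot 107\right) - 418910 = \left(-251 + 963\right) - 418910 = 712 - 418910 = -418198$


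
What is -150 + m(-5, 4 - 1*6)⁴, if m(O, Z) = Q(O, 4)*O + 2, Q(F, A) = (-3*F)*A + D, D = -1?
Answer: 7370050651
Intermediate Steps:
Q(F, A) = -1 - 3*A*F (Q(F, A) = (-3*F)*A - 1 = -3*A*F - 1 = -1 - 3*A*F)
m(O, Z) = 2 + O*(-1 - 12*O) (m(O, Z) = (-1 - 3*4*O)*O + 2 = (-1 - 12*O)*O + 2 = O*(-1 - 12*O) + 2 = 2 + O*(-1 - 12*O))
-150 + m(-5, 4 - 1*6)⁴ = -150 + (2 - 1*(-5)*(1 + 12*(-5)))⁴ = -150 + (2 - 1*(-5)*(1 - 60))⁴ = -150 + (2 - 1*(-5)*(-59))⁴ = -150 + (2 - 295)⁴ = -150 + (-293)⁴ = -150 + 7370050801 = 7370050651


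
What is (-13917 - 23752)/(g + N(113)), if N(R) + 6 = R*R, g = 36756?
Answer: -37669/49519 ≈ -0.76070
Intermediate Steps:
N(R) = -6 + R² (N(R) = -6 + R*R = -6 + R²)
(-13917 - 23752)/(g + N(113)) = (-13917 - 23752)/(36756 + (-6 + 113²)) = -37669/(36756 + (-6 + 12769)) = -37669/(36756 + 12763) = -37669/49519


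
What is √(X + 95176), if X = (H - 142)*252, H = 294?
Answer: 2*√33370 ≈ 365.35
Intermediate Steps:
X = 38304 (X = (294 - 142)*252 = 152*252 = 38304)
√(X + 95176) = √(38304 + 95176) = √133480 = 2*√33370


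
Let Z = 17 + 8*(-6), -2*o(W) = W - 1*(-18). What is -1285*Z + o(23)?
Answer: 79629/2 ≈ 39815.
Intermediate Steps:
o(W) = -9 - W/2 (o(W) = -(W - 1*(-18))/2 = -(W + 18)/2 = -(18 + W)/2 = -9 - W/2)
Z = -31 (Z = 17 - 48 = -31)
-1285*Z + o(23) = -1285*(-31) + (-9 - ½*23) = 39835 + (-9 - 23/2) = 39835 - 41/2 = 79629/2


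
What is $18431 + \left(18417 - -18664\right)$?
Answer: $55512$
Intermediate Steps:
$18431 + \left(18417 - -18664\right) = 18431 + \left(18417 + 18664\right) = 18431 + 37081 = 55512$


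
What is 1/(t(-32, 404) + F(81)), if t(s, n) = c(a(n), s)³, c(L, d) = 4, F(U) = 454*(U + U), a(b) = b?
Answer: 1/73612 ≈ 1.3585e-5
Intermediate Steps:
F(U) = 908*U (F(U) = 454*(2*U) = 908*U)
t(s, n) = 64 (t(s, n) = 4³ = 64)
1/(t(-32, 404) + F(81)) = 1/(64 + 908*81) = 1/(64 + 73548) = 1/73612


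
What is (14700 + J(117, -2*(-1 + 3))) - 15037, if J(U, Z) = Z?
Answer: -341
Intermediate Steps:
(14700 + J(117, -2*(-1 + 3))) - 15037 = (14700 - 2*(-1 + 3)) - 15037 = (14700 - 2*2) - 15037 = (14700 - 4) - 15037 = 14696 - 15037 = -341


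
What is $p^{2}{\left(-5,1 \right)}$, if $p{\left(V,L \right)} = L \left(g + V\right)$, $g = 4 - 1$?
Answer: $4$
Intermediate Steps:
$g = 3$
$p{\left(V,L \right)} = L \left(3 + V\right)$
$p^{2}{\left(-5,1 \right)} = \left(1 \left(3 - 5\right)\right)^{2} = \left(1 \left(-2\right)\right)^{2} = \left(-2\right)^{2} = 4$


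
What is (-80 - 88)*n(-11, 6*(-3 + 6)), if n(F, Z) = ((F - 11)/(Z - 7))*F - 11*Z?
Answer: 29568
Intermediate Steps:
n(F, Z) = -11*Z + F*(-11 + F)/(-7 + Z) (n(F, Z) = ((-11 + F)/(-7 + Z))*F - 11*Z = F*(-11 + F)/(-7 + Z) - 11*Z = -11*Z + F*(-11 + F)/(-7 + Z))
(-80 - 88)*n(-11, 6*(-3 + 6)) = (-80 - 88)*(((-11)² - 11*(-11) - 11*36*(-3 + 6)² + 77*(6*(-3 + 6)))/(-7 + 6*(-3 + 6))) = -168*(121 + 121 - 11*(6*3)² + 77*(6*3))/(-7 + 6*3) = -168*(121 + 121 - 11*18² + 77*18)/(-7 + 18) = -168*(121 + 121 - 11*324 + 1386)/11 = -168*(121 + 121 - 3564 + 1386)/11 = -168*(-1936)/11 = -168*(-176) = 29568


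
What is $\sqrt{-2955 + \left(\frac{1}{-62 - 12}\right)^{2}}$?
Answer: $\frac{i \sqrt{16181579}}{74} \approx 54.36 i$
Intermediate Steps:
$\sqrt{-2955 + \left(\frac{1}{-62 - 12}\right)^{2}} = \sqrt{-2955 + \left(\frac{1}{-74}\right)^{2}} = \sqrt{-2955 + \left(- \frac{1}{74}\right)^{2}} = \sqrt{-2955 + \frac{1}{5476}} = \sqrt{- \frac{16181579}{5476}} = \frac{i \sqrt{16181579}}{74}$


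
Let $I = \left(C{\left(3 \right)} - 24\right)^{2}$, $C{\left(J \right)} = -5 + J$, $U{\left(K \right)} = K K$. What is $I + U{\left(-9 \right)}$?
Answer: $757$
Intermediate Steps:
$U{\left(K \right)} = K^{2}$
$I = 676$ ($I = \left(\left(-5 + 3\right) - 24\right)^{2} = \left(-2 - 24\right)^{2} = \left(-26\right)^{2} = 676$)
$I + U{\left(-9 \right)} = 676 + \left(-9\right)^{2} = 676 + 81 = 757$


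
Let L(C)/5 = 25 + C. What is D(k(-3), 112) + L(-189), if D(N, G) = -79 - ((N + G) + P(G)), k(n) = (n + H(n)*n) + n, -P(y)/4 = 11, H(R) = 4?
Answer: -949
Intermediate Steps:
P(y) = -44 (P(y) = -4*11 = -44)
L(C) = 125 + 5*C (L(C) = 5*(25 + C) = 125 + 5*C)
k(n) = 6*n (k(n) = (n + 4*n) + n = 5*n + n = 6*n)
D(N, G) = -35 - G - N (D(N, G) = -79 - ((N + G) - 44) = -79 - ((G + N) - 44) = -79 - (-44 + G + N) = -79 + (44 - G - N) = -35 - G - N)
D(k(-3), 112) + L(-189) = (-35 - 1*112 - 6*(-3)) + (125 + 5*(-189)) = (-35 - 112 - 1*(-18)) + (125 - 945) = (-35 - 112 + 18) - 820 = -129 - 820 = -949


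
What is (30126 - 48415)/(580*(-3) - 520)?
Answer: 18289/2260 ≈ 8.0925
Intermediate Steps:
(30126 - 48415)/(580*(-3) - 520) = -18289/(-1740 - 520) = -18289/(-2260) = -18289*(-1/2260) = 18289/2260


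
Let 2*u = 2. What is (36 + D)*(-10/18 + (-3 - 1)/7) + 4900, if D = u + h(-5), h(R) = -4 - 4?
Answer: 306641/63 ≈ 4867.3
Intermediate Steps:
u = 1 (u = (1/2)*2 = 1)
h(R) = -8
D = -7 (D = 1 - 8 = -7)
(36 + D)*(-10/18 + (-3 - 1)/7) + 4900 = (36 - 7)*(-10/18 + (-3 - 1)/7) + 4900 = 29*(-10*1/18 - 4*1/7) + 4900 = 29*(-5/9 - 4/7) + 4900 = 29*(-71/63) + 4900 = -2059/63 + 4900 = 306641/63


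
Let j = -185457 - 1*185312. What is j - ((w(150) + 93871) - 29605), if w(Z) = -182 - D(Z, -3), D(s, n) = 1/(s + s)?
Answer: -130455899/300 ≈ -4.3485e+5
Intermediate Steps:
D(s, n) = 1/(2*s)
w(Z) = -182 - 1/(2*Z)
j = -370769 (j = -185457 - 185312 = -370769)
j - ((w(150) + 93871) - 29605) = -370769 - (((-182 - ½/150) + 93871) - 29605) = -370769 - (((-182 - ½*1/150) + 93871) - 29605) = -370769 - (((-182 - 1/300) + 93871) - 29605) = -370769 - ((-54601/300 + 93871) - 29605) = -370769 - (28106699/300 - 29605) = -370769 - 1*19225199/300 = -370769 - 19225199/300 = -130455899/300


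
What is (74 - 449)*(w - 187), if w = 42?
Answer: 54375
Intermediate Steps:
(74 - 449)*(w - 187) = (74 - 449)*(42 - 187) = -375*(-145) = 54375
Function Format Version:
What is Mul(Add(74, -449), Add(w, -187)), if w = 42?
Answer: 54375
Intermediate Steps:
Mul(Add(74, -449), Add(w, -187)) = Mul(Add(74, -449), Add(42, -187)) = Mul(-375, -145) = 54375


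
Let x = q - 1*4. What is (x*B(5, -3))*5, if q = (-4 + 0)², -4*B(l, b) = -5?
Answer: 75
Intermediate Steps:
B(l, b) = 5/4 (B(l, b) = -¼*(-5) = 5/4)
q = 16 (q = (-4)² = 16)
x = 12 (x = 16 - 1*4 = 16 - 4 = 12)
(x*B(5, -3))*5 = (12*(5/4))*5 = 15*5 = 75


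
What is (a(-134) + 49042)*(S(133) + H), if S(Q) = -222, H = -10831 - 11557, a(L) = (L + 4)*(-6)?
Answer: -1126475420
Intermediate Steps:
a(L) = -24 - 6*L (a(L) = (4 + L)*(-6) = -24 - 6*L)
H = -22388
(a(-134) + 49042)*(S(133) + H) = ((-24 - 6*(-134)) + 49042)*(-222 - 22388) = ((-24 + 804) + 49042)*(-22610) = (780 + 49042)*(-22610) = 49822*(-22610) = -1126475420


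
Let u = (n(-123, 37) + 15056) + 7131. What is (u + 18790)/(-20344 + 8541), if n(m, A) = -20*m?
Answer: -43437/11803 ≈ -3.6802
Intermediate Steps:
u = 24647 (u = (-20*(-123) + 15056) + 7131 = (2460 + 15056) + 7131 = 17516 + 7131 = 24647)
(u + 18790)/(-20344 + 8541) = (24647 + 18790)/(-20344 + 8541) = 43437/(-11803) = 43437*(-1/11803) = -43437/11803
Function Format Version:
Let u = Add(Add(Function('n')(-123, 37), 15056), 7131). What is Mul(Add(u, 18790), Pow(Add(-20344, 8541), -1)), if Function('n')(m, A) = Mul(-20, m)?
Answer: Rational(-43437, 11803) ≈ -3.6802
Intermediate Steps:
u = 24647 (u = Add(Add(Mul(-20, -123), 15056), 7131) = Add(Add(2460, 15056), 7131) = Add(17516, 7131) = 24647)
Mul(Add(u, 18790), Pow(Add(-20344, 8541), -1)) = Mul(Add(24647, 18790), Pow(Add(-20344, 8541), -1)) = Mul(43437, Pow(-11803, -1)) = Mul(43437, Rational(-1, 11803)) = Rational(-43437, 11803)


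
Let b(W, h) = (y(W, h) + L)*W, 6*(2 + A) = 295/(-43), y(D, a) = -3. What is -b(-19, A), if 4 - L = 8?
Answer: -133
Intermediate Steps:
L = -4 (L = 4 - 1*8 = 4 - 8 = -4)
A = -811/258 (A = -2 + (295/(-43))/6 = -2 + (295*(-1/43))/6 = -2 + (1/6)*(-295/43) = -2 - 295/258 = -811/258 ≈ -3.1434)
b(W, h) = -7*W (b(W, h) = (-3 - 4)*W = -7*W)
-b(-19, A) = -(-7)*(-19) = -1*133 = -133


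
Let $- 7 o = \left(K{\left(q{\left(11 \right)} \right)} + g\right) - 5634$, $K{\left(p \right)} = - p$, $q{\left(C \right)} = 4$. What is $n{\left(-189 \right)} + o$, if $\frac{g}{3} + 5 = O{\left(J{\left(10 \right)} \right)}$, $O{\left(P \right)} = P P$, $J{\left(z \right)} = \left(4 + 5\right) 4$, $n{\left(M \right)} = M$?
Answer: $\frac{442}{7} \approx 63.143$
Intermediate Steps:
$J{\left(z \right)} = 36$ ($J{\left(z \right)} = 9 \cdot 4 = 36$)
$O{\left(P \right)} = P^{2}$
$g = 3873$ ($g = -15 + 3 \cdot 36^{2} = -15 + 3 \cdot 1296 = -15 + 3888 = 3873$)
$o = \frac{1765}{7}$ ($o = - \frac{\left(\left(-1\right) 4 + 3873\right) - 5634}{7} = - \frac{\left(-4 + 3873\right) - 5634}{7} = - \frac{3869 - 5634}{7} = \left(- \frac{1}{7}\right) \left(-1765\right) = \frac{1765}{7} \approx 252.14$)
$n{\left(-189 \right)} + o = -189 + \frac{1765}{7} = \frac{442}{7}$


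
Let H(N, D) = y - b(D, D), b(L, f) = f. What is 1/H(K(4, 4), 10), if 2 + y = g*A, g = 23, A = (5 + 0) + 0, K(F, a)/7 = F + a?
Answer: 1/103 ≈ 0.0097087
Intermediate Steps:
K(F, a) = 7*F + 7*a (K(F, a) = 7*(F + a) = 7*F + 7*a)
A = 5 (A = 5 + 0 = 5)
y = 113 (y = -2 + 23*5 = -2 + 115 = 113)
H(N, D) = 113 - D
1/H(K(4, 4), 10) = 1/(113 - 1*10) = 1/(113 - 10) = 1/103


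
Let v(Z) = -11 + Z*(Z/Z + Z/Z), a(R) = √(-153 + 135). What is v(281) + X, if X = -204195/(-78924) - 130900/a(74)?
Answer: 14563773/26308 + 65450*I*√2/3 ≈ 553.59 + 30853.0*I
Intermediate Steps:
a(R) = 3*I*√2 (a(R) = √(-18) = 3*I*√2)
X = 68065/26308 + 65450*I*√2/3 (X = -204195/(-78924) - 130900*(-I*√2/6) = -204195*(-1/78924) - (-65450)*I*√2/3 = 68065/26308 + 65450*I*√2/3 ≈ 2.5872 + 30853.0*I)
v(Z) = -11 + 2*Z (v(Z) = -11 + Z*(1 + 1) = -11 + Z*2 = -11 + 2*Z)
v(281) + X = (-11 + 2*281) + (68065/26308 + 65450*I*√2/3) = (-11 + 562) + (68065/26308 + 65450*I*√2/3) = 551 + (68065/26308 + 65450*I*√2/3) = 14563773/26308 + 65450*I*√2/3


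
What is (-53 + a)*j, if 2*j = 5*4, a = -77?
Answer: -1300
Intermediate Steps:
j = 10 (j = (5*4)/2 = (1/2)*20 = 10)
(-53 + a)*j = (-53 - 77)*10 = -130*10 = -1300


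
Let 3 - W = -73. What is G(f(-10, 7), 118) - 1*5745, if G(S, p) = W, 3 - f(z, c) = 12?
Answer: -5669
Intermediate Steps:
W = 76 (W = 3 - 1*(-73) = 3 + 73 = 76)
f(z, c) = -9 (f(z, c) = 3 - 1*12 = 3 - 12 = -9)
G(S, p) = 76
G(f(-10, 7), 118) - 1*5745 = 76 - 1*5745 = 76 - 5745 = -5669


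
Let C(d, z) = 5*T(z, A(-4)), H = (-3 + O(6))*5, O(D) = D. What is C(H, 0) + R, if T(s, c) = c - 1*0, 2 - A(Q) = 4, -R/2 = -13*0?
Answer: -10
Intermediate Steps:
R = 0 (R = -(-26)*0 = -2*0 = 0)
A(Q) = -2 (A(Q) = 2 - 1*4 = 2 - 4 = -2)
H = 15 (H = (-3 + 6)*5 = 3*5 = 15)
T(s, c) = c (T(s, c) = c + 0 = c)
C(d, z) = -10 (C(d, z) = 5*(-2) = -10)
C(H, 0) + R = -10 + 0 = -10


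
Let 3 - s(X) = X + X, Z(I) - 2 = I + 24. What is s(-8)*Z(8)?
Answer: 646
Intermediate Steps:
Z(I) = 26 + I (Z(I) = 2 + (I + 24) = 2 + (24 + I) = 26 + I)
s(X) = 3 - 2*X (s(X) = 3 - (X + X) = 3 - 2*X)
s(-8)*Z(8) = (3 - 2*(-8))*(26 + 8) = (3 + 16)*34 = 19*34 = 646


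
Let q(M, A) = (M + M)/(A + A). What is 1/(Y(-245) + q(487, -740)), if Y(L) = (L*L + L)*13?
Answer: 740/575083113 ≈ 1.2868e-6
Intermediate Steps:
Y(L) = 13*L + 13*L² (Y(L) = (L² + L)*13 = (L + L²)*13 = 13*L + 13*L²)
q(M, A) = M/A (q(M, A) = (2*M)/((2*A)) = (2*M)*(1/(2*A)) = M/A)
1/(Y(-245) + q(487, -740)) = 1/(13*(-245)*(1 - 245) + 487/(-740)) = 1/(13*(-245)*(-244) + 487*(-1/740)) = 1/(777140 - 487/740) = 1/(575083113/740) = 740/575083113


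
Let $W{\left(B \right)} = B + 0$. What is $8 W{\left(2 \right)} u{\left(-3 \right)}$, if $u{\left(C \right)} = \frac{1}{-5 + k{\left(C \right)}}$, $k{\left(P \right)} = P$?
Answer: $-2$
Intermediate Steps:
$W{\left(B \right)} = B$
$u{\left(C \right)} = \frac{1}{-5 + C}$
$8 W{\left(2 \right)} u{\left(-3 \right)} = \frac{8 \cdot 2}{-5 - 3} = \frac{16}{-8} = 16 \left(- \frac{1}{8}\right) = -2$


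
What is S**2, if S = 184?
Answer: 33856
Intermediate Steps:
S**2 = 184**2 = 33856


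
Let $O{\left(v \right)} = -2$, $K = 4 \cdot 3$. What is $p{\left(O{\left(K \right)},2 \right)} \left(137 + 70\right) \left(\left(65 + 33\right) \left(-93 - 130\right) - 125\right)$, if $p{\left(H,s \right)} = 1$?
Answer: $-4549653$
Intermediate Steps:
$K = 12$
$p{\left(O{\left(K \right)},2 \right)} \left(137 + 70\right) \left(\left(65 + 33\right) \left(-93 - 130\right) - 125\right) = 1 \left(137 + 70\right) \left(\left(65 + 33\right) \left(-93 - 130\right) - 125\right) = 1 \cdot 207 \left(98 \left(-223\right) - 125\right) = 1 \cdot 207 \left(-21854 - 125\right) = 1 \cdot 207 \left(-21979\right) = 1 \left(-4549653\right) = -4549653$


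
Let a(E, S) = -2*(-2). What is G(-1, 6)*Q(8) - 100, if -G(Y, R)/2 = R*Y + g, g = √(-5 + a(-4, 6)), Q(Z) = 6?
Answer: -28 - 12*I ≈ -28.0 - 12.0*I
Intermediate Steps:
a(E, S) = 4
g = I (g = √(-5 + 4) = √(-1) = I ≈ 1.0*I)
G(Y, R) = -2*I - 2*R*Y (G(Y, R) = -2*(R*Y + I) = -2*(I + R*Y) = -2*I - 2*R*Y)
G(-1, 6)*Q(8) - 100 = (-2*I - 2*6*(-1))*6 - 100 = (-2*I + 12)*6 - 100 = (12 - 2*I)*6 - 100 = (72 - 12*I) - 100 = -28 - 12*I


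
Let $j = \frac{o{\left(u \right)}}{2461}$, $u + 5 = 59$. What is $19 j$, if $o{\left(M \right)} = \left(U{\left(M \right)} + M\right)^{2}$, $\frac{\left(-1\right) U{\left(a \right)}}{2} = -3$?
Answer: $\frac{68400}{2461} \approx 27.794$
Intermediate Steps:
$u = 54$ ($u = -5 + 59 = 54$)
$U{\left(a \right)} = 6$ ($U{\left(a \right)} = \left(-2\right) \left(-3\right) = 6$)
$o{\left(M \right)} = \left(6 + M\right)^{2}$
$j = \frac{3600}{2461}$ ($j = \frac{\left(6 + 54\right)^{2}}{2461} = 60^{2} \cdot \frac{1}{2461} = 3600 \cdot \frac{1}{2461} = \frac{3600}{2461} \approx 1.4628$)
$19 j = 19 \cdot \frac{3600}{2461} = \frac{68400}{2461}$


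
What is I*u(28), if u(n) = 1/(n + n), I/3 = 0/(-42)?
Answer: 0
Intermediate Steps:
I = 0 (I = 3*(0/(-42)) = 3*(0*(-1/42)) = 3*0 = 0)
u(n) = 1/(2*n)
I*u(28) = 0*((½)/28) = 0*((½)*(1/28)) = 0*(1/56) = 0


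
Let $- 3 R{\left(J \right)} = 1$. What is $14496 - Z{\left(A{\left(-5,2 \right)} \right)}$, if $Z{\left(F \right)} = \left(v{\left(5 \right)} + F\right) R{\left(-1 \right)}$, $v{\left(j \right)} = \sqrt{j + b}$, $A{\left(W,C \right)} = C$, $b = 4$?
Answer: $\frac{43493}{3} \approx 14498.0$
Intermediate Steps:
$R{\left(J \right)} = - \frac{1}{3}$ ($R{\left(J \right)} = \left(- \frac{1}{3}\right) 1 = - \frac{1}{3}$)
$v{\left(j \right)} = \sqrt{4 + j}$ ($v{\left(j \right)} = \sqrt{j + 4} = \sqrt{4 + j}$)
$Z{\left(F \right)} = -1 - \frac{F}{3}$ ($Z{\left(F \right)} = \left(\sqrt{4 + 5} + F\right) \left(- \frac{1}{3}\right) = \left(\sqrt{9} + F\right) \left(- \frac{1}{3}\right) = \left(3 + F\right) \left(- \frac{1}{3}\right) = -1 - \frac{F}{3}$)
$14496 - Z{\left(A{\left(-5,2 \right)} \right)} = 14496 - \left(-1 - \frac{2}{3}\right) = 14496 - - \frac{5}{3} = 14496 + \frac{5}{3} = \frac{43493}{3}$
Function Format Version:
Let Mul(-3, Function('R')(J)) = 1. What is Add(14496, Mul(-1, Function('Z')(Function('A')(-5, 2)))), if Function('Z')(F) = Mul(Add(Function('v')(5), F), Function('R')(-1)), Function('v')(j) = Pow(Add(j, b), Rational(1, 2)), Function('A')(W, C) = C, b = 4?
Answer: Rational(43493, 3) ≈ 14498.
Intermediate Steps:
Function('R')(J) = Rational(-1, 3) (Function('R')(J) = Mul(Rational(-1, 3), 1) = Rational(-1, 3))
Function('v')(j) = Pow(Add(4, j), Rational(1, 2)) (Function('v')(j) = Pow(Add(j, 4), Rational(1, 2)) = Pow(Add(4, j), Rational(1, 2)))
Function('Z')(F) = Add(-1, Mul(Rational(-1, 3), F)) (Function('Z')(F) = Mul(Add(Pow(Add(4, 5), Rational(1, 2)), F), Rational(-1, 3)) = Mul(Add(Pow(9, Rational(1, 2)), F), Rational(-1, 3)) = Mul(Add(3, F), Rational(-1, 3)) = Add(-1, Mul(Rational(-1, 3), F)))
Add(14496, Mul(-1, Function('Z')(Function('A')(-5, 2)))) = Add(14496, Mul(-1, Add(-1, Mul(Rational(-1, 3), 2)))) = Add(14496, Mul(-1, Add(-1, Rational(-2, 3)))) = Add(14496, Mul(-1, Rational(-5, 3))) = Add(14496, Rational(5, 3)) = Rational(43493, 3)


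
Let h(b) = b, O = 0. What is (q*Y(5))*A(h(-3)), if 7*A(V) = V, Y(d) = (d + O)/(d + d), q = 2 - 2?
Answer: 0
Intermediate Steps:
q = 0
Y(d) = 1/2 (Y(d) = (d + 0)/(d + d) = d/((2*d)) = d*(1/(2*d)) = 1/2)
A(V) = V/7
(q*Y(5))*A(h(-3)) = (0*(1/2))*((1/7)*(-3)) = 0*(-3/7) = 0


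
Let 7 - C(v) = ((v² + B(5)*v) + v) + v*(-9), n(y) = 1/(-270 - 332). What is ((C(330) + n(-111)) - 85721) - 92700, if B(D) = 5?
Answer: -172367049/602 ≈ -2.8632e+5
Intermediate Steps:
n(y) = -1/602 (n(y) = 1/(-602) = -1/602)
C(v) = 7 - v² + 3*v (C(v) = 7 - (((v² + 5*v) + v) + v*(-9)) = 7 - ((v² + 6*v) - 9*v) = 7 - (v² - 3*v) = 7 + (-v² + 3*v) = 7 - v² + 3*v)
((C(330) + n(-111)) - 85721) - 92700 = (((7 - 1*330² + 3*330) - 1/602) - 85721) - 92700 = (((7 - 1*108900 + 990) - 1/602) - 85721) - 92700 = (((7 - 108900 + 990) - 1/602) - 85721) - 92700 = ((-107903 - 1/602) - 85721) - 92700 = (-64957607/602 - 85721) - 92700 = -116561649/602 - 92700 = -172367049/602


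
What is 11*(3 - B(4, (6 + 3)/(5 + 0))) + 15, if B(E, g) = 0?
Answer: 48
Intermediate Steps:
11*(3 - B(4, (6 + 3)/(5 + 0))) + 15 = 11*(3 - 1*0) + 15 = 11*(3 + 0) + 15 = 11*3 + 15 = 33 + 15 = 48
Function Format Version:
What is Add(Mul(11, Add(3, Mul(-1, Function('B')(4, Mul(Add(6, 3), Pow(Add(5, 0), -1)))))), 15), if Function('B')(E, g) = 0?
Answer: 48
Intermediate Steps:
Add(Mul(11, Add(3, Mul(-1, Function('B')(4, Mul(Add(6, 3), Pow(Add(5, 0), -1)))))), 15) = Add(Mul(11, Add(3, Mul(-1, 0))), 15) = Add(Mul(11, Add(3, 0)), 15) = Add(Mul(11, 3), 15) = Add(33, 15) = 48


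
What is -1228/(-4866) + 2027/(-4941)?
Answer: -632639/4007151 ≈ -0.15788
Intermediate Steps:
-1228/(-4866) + 2027/(-4941) = -1228*(-1/4866) + 2027*(-1/4941) = 614/2433 - 2027/4941 = -632639/4007151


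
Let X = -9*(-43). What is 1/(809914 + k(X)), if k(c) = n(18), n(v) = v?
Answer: 1/809932 ≈ 1.2347e-6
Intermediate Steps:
X = 387
k(c) = 18
1/(809914 + k(X)) = 1/(809914 + 18) = 1/809932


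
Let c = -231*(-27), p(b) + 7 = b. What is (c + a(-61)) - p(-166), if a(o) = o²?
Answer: 10131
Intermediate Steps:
p(b) = -7 + b
c = 6237
(c + a(-61)) - p(-166) = (6237 + (-61)²) - (-7 - 166) = (6237 + 3721) - 1*(-173) = 9958 + 173 = 10131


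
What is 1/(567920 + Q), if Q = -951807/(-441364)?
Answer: 441364/250660394687 ≈ 1.7608e-6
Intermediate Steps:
Q = 951807/441364 (Q = -951807*(-1/441364) = 951807/441364 ≈ 2.1565)
1/(567920 + Q) = 1/(567920 + 951807/441364) = 1/(250660394687/441364) = 441364/250660394687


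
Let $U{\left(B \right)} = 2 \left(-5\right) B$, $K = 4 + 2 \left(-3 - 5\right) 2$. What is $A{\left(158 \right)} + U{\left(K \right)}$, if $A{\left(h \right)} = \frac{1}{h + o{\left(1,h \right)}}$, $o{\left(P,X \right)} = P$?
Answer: $\frac{44521}{159} \approx 280.01$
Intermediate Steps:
$K = -28$ ($K = 4 + 2 \left(\left(-8\right) 2\right) = 4 + 2 \left(-16\right) = 4 - 32 = -28$)
$A{\left(h \right)} = \frac{1}{1 + h}$ ($A{\left(h \right)} = \frac{1}{h + 1} = \frac{1}{1 + h}$)
$U{\left(B \right)} = - 10 B$
$A{\left(158 \right)} + U{\left(K \right)} = \frac{1}{1 + 158} - -280 = \frac{1}{159} + 280 = \frac{44521}{159}$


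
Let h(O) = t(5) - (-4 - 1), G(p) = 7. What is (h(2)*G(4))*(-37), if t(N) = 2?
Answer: -1813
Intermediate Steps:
h(O) = 7 (h(O) = 2 - (-4 - 1) = 2 - 1*(-5) = 2 + 5 = 7)
(h(2)*G(4))*(-37) = (7*7)*(-37) = 49*(-37) = -1813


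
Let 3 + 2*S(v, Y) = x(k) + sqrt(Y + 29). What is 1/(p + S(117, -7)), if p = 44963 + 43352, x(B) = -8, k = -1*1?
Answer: 353238/31194271139 - 2*sqrt(22)/31194271139 ≈ 1.1324e-5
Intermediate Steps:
k = -1
p = 88315
S(v, Y) = -11/2 + sqrt(29 + Y)/2 (S(v, Y) = -3/2 + (-8 + sqrt(Y + 29))/2 = -3/2 + (-8 + sqrt(29 + Y))/2 = -3/2 + (-4 + sqrt(29 + Y)/2) = -11/2 + sqrt(29 + Y)/2)
1/(p + S(117, -7)) = 1/(88315 + (-11/2 + sqrt(29 - 7)/2)) = 1/(88315 + (-11/2 + sqrt(22)/2)) = 1/(176619/2 + sqrt(22)/2)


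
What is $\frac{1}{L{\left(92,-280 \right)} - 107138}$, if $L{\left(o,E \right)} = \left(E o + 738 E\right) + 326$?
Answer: $- \frac{1}{339212} \approx -2.948 \cdot 10^{-6}$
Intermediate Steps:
$L{\left(o,E \right)} = 326 + 738 E + E o$ ($L{\left(o,E \right)} = \left(738 E + E o\right) + 326 = 326 + 738 E + E o$)
$\frac{1}{L{\left(92,-280 \right)} - 107138} = \frac{1}{\left(326 + 738 \left(-280\right) - 25760\right) - 107138} = \frac{1}{\left(326 - 206640 - 25760\right) - 107138} = \frac{1}{-232074 - 107138} = \frac{1}{-339212} = - \frac{1}{339212}$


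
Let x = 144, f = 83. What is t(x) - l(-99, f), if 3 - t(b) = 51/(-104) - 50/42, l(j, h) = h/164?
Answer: 373825/89544 ≈ 4.1748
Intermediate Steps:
l(j, h) = h/164 (l(j, h) = h*(1/164) = h/164)
t(b) = 10223/2184 (t(b) = 3 - (51/(-104) - 50/42) = 3 - (51*(-1/104) - 50*1/42) = 3 - (-51/104 - 25/21) = 3 - 1*(-3671/2184) = 3 + 3671/2184 = 10223/2184)
t(x) - l(-99, f) = 10223/2184 - 83/164 = 373825/89544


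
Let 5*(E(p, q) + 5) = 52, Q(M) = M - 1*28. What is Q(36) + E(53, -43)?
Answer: 67/5 ≈ 13.400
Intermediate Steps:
Q(M) = -28 + M (Q(M) = M - 28 = -28 + M)
E(p, q) = 27/5 (E(p, q) = -5 + (⅕)*52 = -5 + 52/5 = 27/5)
Q(36) + E(53, -43) = (-28 + 36) + 27/5 = 8 + 27/5 = 67/5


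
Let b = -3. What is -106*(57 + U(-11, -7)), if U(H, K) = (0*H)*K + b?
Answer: -5724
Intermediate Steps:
U(H, K) = -3 (U(H, K) = (0*H)*K - 3 = 0*K - 3 = 0 - 3 = -3)
-106*(57 + U(-11, -7)) = -106*(57 - 3) = -106*54 = -5724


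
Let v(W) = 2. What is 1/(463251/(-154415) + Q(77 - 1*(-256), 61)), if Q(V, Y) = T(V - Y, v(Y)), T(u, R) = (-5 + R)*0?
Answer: -154415/463251 ≈ -0.33333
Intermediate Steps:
T(u, R) = 0
Q(V, Y) = 0
1/(463251/(-154415) + Q(77 - 1*(-256), 61)) = 1/(463251/(-154415) + 0) = 1/(463251*(-1/154415) + 0) = 1/(-463251/154415 + 0) = 1/(-463251/154415) = -154415/463251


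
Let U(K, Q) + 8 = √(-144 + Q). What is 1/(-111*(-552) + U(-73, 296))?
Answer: 7658/469159693 - √38/1876638772 ≈ 1.6320e-5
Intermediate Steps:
U(K, Q) = -8 + √(-144 + Q)
1/(-111*(-552) + U(-73, 296)) = 1/(-111*(-552) + (-8 + √(-144 + 296))) = 1/(61272 + (-8 + √152)) = 1/(61272 + (-8 + 2*√38)) = 1/(61264 + 2*√38)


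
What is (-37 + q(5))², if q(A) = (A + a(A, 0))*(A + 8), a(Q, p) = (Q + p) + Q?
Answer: 24964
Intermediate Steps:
a(Q, p) = p + 2*Q
q(A) = 3*A*(8 + A) (q(A) = (A + (0 + 2*A))*(A + 8) = (A + 2*A)*(8 + A) = (3*A)*(8 + A) = 3*A*(8 + A))
(-37 + q(5))² = (-37 + 3*5*(8 + 5))² = (-37 + 3*5*13)² = (-37 + 195)² = 158² = 24964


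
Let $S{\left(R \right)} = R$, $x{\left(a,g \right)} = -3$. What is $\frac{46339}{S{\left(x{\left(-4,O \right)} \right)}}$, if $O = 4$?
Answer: $- \frac{46339}{3} \approx -15446.0$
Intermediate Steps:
$\frac{46339}{S{\left(x{\left(-4,O \right)} \right)}} = \frac{46339}{-3} = 46339 \left(- \frac{1}{3}\right) = - \frac{46339}{3}$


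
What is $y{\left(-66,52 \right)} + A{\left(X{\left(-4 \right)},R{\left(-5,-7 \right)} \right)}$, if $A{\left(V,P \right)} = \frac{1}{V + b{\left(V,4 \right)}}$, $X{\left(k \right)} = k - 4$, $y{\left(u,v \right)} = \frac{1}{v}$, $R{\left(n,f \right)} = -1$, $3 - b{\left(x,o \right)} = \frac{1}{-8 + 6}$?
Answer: $- \frac{95}{468} \approx -0.20299$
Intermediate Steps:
$b{\left(x,o \right)} = \frac{7}{2}$ ($b{\left(x,o \right)} = 3 - \frac{1}{-8 + 6} = 3 - \frac{1}{-2} = 3 - - \frac{1}{2} = 3 + \frac{1}{2} = \frac{7}{2}$)
$X{\left(k \right)} = -4 + k$ ($X{\left(k \right)} = k - 4 = -4 + k$)
$A{\left(V,P \right)} = \frac{1}{\frac{7}{2} + V}$ ($A{\left(V,P \right)} = \frac{1}{V + \frac{7}{2}} = \frac{1}{\frac{7}{2} + V}$)
$y{\left(-66,52 \right)} + A{\left(X{\left(-4 \right)},R{\left(-5,-7 \right)} \right)} = \frac{1}{52} + \frac{2}{7 + 2 \left(-4 - 4\right)} = \frac{1}{52} + \frac{2}{7 + 2 \left(-8\right)} = \frac{1}{52} + \frac{2}{7 - 16} = \frac{1}{52} + \frac{2}{-9} = \frac{1}{52} + 2 \left(- \frac{1}{9}\right) = \frac{1}{52} - \frac{2}{9} = - \frac{95}{468}$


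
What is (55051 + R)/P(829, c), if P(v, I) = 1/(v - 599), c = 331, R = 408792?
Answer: 106683890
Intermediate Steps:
P(v, I) = 1/(-599 + v)
(55051 + R)/P(829, c) = (55051 + 408792)/(1/(-599 + 829)) = 463843/(1/230) = 463843*230 = 106683890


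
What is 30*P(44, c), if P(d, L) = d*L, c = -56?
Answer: -73920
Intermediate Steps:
P(d, L) = L*d
30*P(44, c) = 30*(-56*44) = 30*(-2464) = -73920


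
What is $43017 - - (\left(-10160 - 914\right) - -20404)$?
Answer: $52347$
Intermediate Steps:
$43017 - - (\left(-10160 - 914\right) - -20404) = 43017 - - (-11074 + 20404) = 43017 - \left(-1\right) 9330 = 43017 - -9330 = 43017 + 9330 = 52347$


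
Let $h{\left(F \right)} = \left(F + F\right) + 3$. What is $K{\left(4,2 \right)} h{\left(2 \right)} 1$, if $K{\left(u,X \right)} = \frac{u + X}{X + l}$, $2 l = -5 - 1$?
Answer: $-42$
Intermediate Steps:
$l = -3$ ($l = \frac{-5 - 1}{2} = \frac{1}{2} \left(-6\right) = -3$)
$K{\left(u,X \right)} = \frac{X + u}{-3 + X}$ ($K{\left(u,X \right)} = \frac{u + X}{X - 3} = \frac{X + u}{-3 + X}$)
$h{\left(F \right)} = 3 + 2 F$ ($h{\left(F \right)} = 2 F + 3 = 3 + 2 F$)
$K{\left(4,2 \right)} h{\left(2 \right)} 1 = \frac{2 + 4}{-3 + 2} \left(3 + 2 \cdot 2\right) 1 = \frac{1}{-1} \cdot 6 \left(3 + 4\right) 1 = \left(-1\right) 6 \cdot 7 \cdot 1 = \left(-6\right) 7 \cdot 1 = \left(-42\right) 1 = -42$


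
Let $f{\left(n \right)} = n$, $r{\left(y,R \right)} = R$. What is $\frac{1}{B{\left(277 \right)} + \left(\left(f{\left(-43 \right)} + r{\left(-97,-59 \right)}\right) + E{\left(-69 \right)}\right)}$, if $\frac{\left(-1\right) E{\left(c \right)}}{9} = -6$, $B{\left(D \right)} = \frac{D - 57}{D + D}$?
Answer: $- \frac{277}{13186} \approx -0.021007$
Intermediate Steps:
$B{\left(D \right)} = \frac{-57 + D}{2 D}$
$E{\left(c \right)} = 54$ ($E{\left(c \right)} = \left(-9\right) \left(-6\right) = 54$)
$\frac{1}{B{\left(277 \right)} + \left(\left(f{\left(-43 \right)} + r{\left(-97,-59 \right)}\right) + E{\left(-69 \right)}\right)} = \frac{1}{\frac{-57 + 277}{2 \cdot 277} + \left(\left(-43 - 59\right) + 54\right)} = \frac{1}{\frac{1}{2} \cdot \frac{1}{277} \cdot 220 + \left(-102 + 54\right)} = \frac{1}{\frac{110}{277} - 48} = \frac{1}{- \frac{13186}{277}} = - \frac{277}{13186}$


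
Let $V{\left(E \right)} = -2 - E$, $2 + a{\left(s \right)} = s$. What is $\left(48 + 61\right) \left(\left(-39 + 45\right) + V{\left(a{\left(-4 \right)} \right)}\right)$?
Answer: $1090$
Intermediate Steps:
$a{\left(s \right)} = -2 + s$
$\left(48 + 61\right) \left(\left(-39 + 45\right) + V{\left(a{\left(-4 \right)} \right)}\right) = \left(48 + 61\right) \left(\left(-39 + 45\right) - -4\right) = 109 \left(6 - -4\right) = 109 \left(6 + \left(-2 + 6\right)\right) = 109 \left(6 + 4\right) = 109 \cdot 10 = 1090$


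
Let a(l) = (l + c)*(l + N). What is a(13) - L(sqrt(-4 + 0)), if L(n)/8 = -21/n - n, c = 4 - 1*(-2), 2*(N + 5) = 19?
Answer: 665/2 - 68*I ≈ 332.5 - 68.0*I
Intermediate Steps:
N = 9/2 (N = -5 + (1/2)*19 = -5 + 19/2 = 9/2 ≈ 4.5000)
c = 6 (c = 4 + 2 = 6)
a(l) = (6 + l)*(9/2 + l) (a(l) = (l + 6)*(l + 9/2) = (6 + l)*(9/2 + l))
L(n) = -168/n - 8*n (L(n) = 8*(-21/n - n) = 8*(-n - 21/n) = -168/n - 8*n)
a(13) - L(sqrt(-4 + 0)) = (27 + 13**2 + (21/2)*13) - (-168/sqrt(-4 + 0) - 8*sqrt(-4 + 0)) = (27 + 169 + 273/2) - (-168*(-I/2) - 16*I) = 665/2 - (-168*(-I/2) - 16*I) = 665/2 - (-(-84)*I - 16*I) = 665/2 - (84*I - 16*I) = 665/2 - 68*I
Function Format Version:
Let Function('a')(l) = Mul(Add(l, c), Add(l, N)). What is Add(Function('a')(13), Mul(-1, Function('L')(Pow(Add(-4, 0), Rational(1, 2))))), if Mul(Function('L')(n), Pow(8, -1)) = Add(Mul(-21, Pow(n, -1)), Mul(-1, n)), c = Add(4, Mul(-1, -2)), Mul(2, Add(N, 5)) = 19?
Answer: Add(Rational(665, 2), Mul(-68, I)) ≈ Add(332.50, Mul(-68.000, I))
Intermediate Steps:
N = Rational(9, 2) (N = Add(-5, Mul(Rational(1, 2), 19)) = Add(-5, Rational(19, 2)) = Rational(9, 2) ≈ 4.5000)
c = 6 (c = Add(4, 2) = 6)
Function('a')(l) = Mul(Add(6, l), Add(Rational(9, 2), l)) (Function('a')(l) = Mul(Add(l, 6), Add(l, Rational(9, 2))) = Mul(Add(6, l), Add(Rational(9, 2), l)))
Function('L')(n) = Add(Mul(-168, Pow(n, -1)), Mul(-8, n)) (Function('L')(n) = Mul(8, Add(Mul(-21, Pow(n, -1)), Mul(-1, n))) = Mul(8, Add(Mul(-1, n), Mul(-21, Pow(n, -1)))) = Add(Mul(-168, Pow(n, -1)), Mul(-8, n)))
Add(Function('a')(13), Mul(-1, Function('L')(Pow(Add(-4, 0), Rational(1, 2))))) = Add(Add(27, Pow(13, 2), Mul(Rational(21, 2), 13)), Mul(-1, Add(Mul(-168, Pow(Pow(Add(-4, 0), Rational(1, 2)), -1)), Mul(-8, Pow(Add(-4, 0), Rational(1, 2)))))) = Add(Add(27, 169, Rational(273, 2)), Mul(-1, Add(Mul(-168, Pow(Pow(-4, Rational(1, 2)), -1)), Mul(-8, Pow(-4, Rational(1, 2)))))) = Add(Rational(665, 2), Mul(-1, Add(Mul(-168, Pow(Mul(2, I), -1)), Mul(-8, Mul(2, I))))) = Add(Rational(665, 2), Mul(-1, Add(Mul(-168, Mul(Rational(-1, 2), I)), Mul(-16, I)))) = Add(Rational(665, 2), Mul(-1, Add(Mul(84, I), Mul(-16, I)))) = Add(Rational(665, 2), Mul(-1, Mul(68, I))) = Add(Rational(665, 2), Mul(-68, I))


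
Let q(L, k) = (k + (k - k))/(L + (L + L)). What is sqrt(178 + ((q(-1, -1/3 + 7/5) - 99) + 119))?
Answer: sqrt(44470)/15 ≈ 14.059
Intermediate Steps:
q(L, k) = k/(3*L) (q(L, k) = (k + 0)/(L + 2*L) = k/((3*L)) = k*(1/(3*L)) = k/(3*L))
sqrt(178 + ((q(-1, -1/3 + 7/5) - 99) + 119)) = sqrt(178 + (((1/3)*(-1/3 + 7/5)/(-1) - 99) + 119)) = sqrt(178 + (((1/3)*(-1*1/3 + 7*(1/5))*(-1) - 99) + 119)) = sqrt(178 + (((1/3)*(-1/3 + 7/5)*(-1) - 99) + 119)) = sqrt(178 + (((1/3)*(16/15)*(-1) - 99) + 119)) = sqrt(178 + ((-16/45 - 99) + 119)) = sqrt(178 + (-4471/45 + 119)) = sqrt(178 + 884/45) = sqrt(8894/45) = sqrt(44470)/15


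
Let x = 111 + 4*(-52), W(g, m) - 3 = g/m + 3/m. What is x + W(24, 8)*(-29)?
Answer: -2255/8 ≈ -281.88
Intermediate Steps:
W(g, m) = 3 + 3/m + g/m (W(g, m) = 3 + (g/m + 3/m) = 3 + (3/m + g/m) = 3 + 3/m + g/m)
x = -97 (x = 111 - 208 = -97)
x + W(24, 8)*(-29) = -97 + ((3 + 24 + 3*8)/8)*(-29) = -97 + ((3 + 24 + 24)/8)*(-29) = -97 + ((1/8)*51)*(-29) = -97 + (51/8)*(-29) = -97 - 1479/8 = -2255/8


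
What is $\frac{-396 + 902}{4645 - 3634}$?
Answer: $\frac{506}{1011} \approx 0.50049$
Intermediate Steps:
$\frac{-396 + 902}{4645 - 3634} = \frac{506}{1011}$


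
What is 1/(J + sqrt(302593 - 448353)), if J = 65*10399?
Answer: 135187/91377653997 - 4*I*sqrt(9110)/456888269985 ≈ 1.4794e-6 - 8.3562e-10*I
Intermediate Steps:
J = 675935
1/(J + sqrt(302593 - 448353)) = 1/(675935 + sqrt(302593 - 448353)) = 1/(675935 + sqrt(-145760)) = 1/(675935 + 4*I*sqrt(9110))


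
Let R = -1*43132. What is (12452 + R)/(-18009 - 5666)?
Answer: 6136/4735 ≈ 1.2959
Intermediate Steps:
R = -43132
(12452 + R)/(-18009 - 5666) = (12452 - 43132)/(-18009 - 5666) = -30680/(-23675) = -30680*(-1/23675) = 6136/4735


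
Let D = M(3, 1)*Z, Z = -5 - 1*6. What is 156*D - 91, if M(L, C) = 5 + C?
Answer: -10387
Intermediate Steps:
Z = -11 (Z = -5 - 6 = -11)
D = -66 (D = (5 + 1)*(-11) = 6*(-11) = -66)
156*D - 91 = 156*(-66) - 91 = -10296 - 91 = -10387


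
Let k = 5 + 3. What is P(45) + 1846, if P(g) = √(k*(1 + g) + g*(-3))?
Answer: 1846 + √233 ≈ 1861.3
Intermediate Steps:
k = 8
P(g) = √(8 + 5*g) (P(g) = √(8*(1 + g) + g*(-3)) = √((8 + 8*g) - 3*g) = √(8 + 5*g))
P(45) + 1846 = √(8 + 5*45) + 1846 = √(8 + 225) + 1846 = √233 + 1846 = 1846 + √233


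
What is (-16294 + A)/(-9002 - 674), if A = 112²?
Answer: 1875/4838 ≈ 0.38756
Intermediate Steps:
A = 12544
(-16294 + A)/(-9002 - 674) = (-16294 + 12544)/(-9002 - 674) = -3750/(-9676) = -3750*(-1/9676) = 1875/4838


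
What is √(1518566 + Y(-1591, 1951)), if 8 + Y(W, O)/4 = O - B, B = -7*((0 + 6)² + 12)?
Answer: √1527682 ≈ 1236.0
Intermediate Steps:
B = -336 (B = -7*(6² + 12) = -7*(36 + 12) = -7*48 = -336)
Y(W, O) = 1312 + 4*O (Y(W, O) = -32 + 4*(O - 1*(-336)) = -32 + 4*(O + 336) = -32 + 4*(336 + O) = -32 + (1344 + 4*O) = 1312 + 4*O)
√(1518566 + Y(-1591, 1951)) = √(1518566 + (1312 + 4*1951)) = √(1518566 + (1312 + 7804)) = √(1518566 + 9116) = √1527682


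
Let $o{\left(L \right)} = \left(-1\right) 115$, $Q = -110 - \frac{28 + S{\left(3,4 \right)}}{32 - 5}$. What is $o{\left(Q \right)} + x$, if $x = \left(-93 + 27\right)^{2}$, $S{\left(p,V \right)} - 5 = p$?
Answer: $4241$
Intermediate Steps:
$S{\left(p,V \right)} = 5 + p$
$Q = - \frac{334}{3}$ ($Q = -110 - \frac{28 + \left(5 + 3\right)}{32 - 5} = -110 - \frac{28 + 8}{27} = -110 - 36 \cdot \frac{1}{27} = -110 - \frac{4}{3} = - \frac{334}{3} \approx -111.33$)
$o{\left(L \right)} = -115$
$x = 4356$ ($x = \left(-66\right)^{2} = 4356$)
$o{\left(Q \right)} + x = -115 + 4356 = 4241$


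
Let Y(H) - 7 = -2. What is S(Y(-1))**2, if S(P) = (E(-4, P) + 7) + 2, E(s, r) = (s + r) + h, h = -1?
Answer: 81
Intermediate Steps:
E(s, r) = -1 + r + s (E(s, r) = (s + r) - 1 = (r + s) - 1 = -1 + r + s)
Y(H) = 5 (Y(H) = 7 - 2 = 5)
S(P) = 4 + P (S(P) = ((-1 + P - 4) + 7) + 2 = ((-5 + P) + 7) + 2 = (2 + P) + 2 = 4 + P)
S(Y(-1))**2 = (4 + 5)**2 = 9**2 = 81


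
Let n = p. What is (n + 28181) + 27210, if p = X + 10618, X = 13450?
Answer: 79459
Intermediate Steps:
p = 24068 (p = 13450 + 10618 = 24068)
n = 24068
(n + 28181) + 27210 = (24068 + 28181) + 27210 = 52249 + 27210 = 79459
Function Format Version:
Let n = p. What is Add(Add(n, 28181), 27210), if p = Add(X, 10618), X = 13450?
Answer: 79459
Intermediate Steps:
p = 24068 (p = Add(13450, 10618) = 24068)
n = 24068
Add(Add(n, 28181), 27210) = Add(Add(24068, 28181), 27210) = Add(52249, 27210) = 79459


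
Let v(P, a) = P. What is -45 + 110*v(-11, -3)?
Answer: -1255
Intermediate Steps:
-45 + 110*v(-11, -3) = -45 + 110*(-11) = -45 - 1210 = -1255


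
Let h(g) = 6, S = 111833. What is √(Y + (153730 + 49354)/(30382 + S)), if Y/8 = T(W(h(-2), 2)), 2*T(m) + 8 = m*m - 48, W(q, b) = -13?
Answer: 2*√2292657401190/142215 ≈ 21.294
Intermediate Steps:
T(m) = -28 + m²/2 (T(m) = -4 + (m*m - 48)/2 = -4 + (m² - 48)/2 = -4 + (-48 + m²)/2 = -4 + (-24 + m²/2) = -28 + m²/2)
Y = 452 (Y = 8*(-28 + (½)*(-13)²) = 8*(-28 + (½)*169) = 8*(-28 + 169/2) = 8*(113/2) = 452)
√(Y + (153730 + 49354)/(30382 + S)) = √(452 + (153730 + 49354)/(30382 + 111833)) = √(452 + 203084/142215) = √(64484264/142215) = 2*√2292657401190/142215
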